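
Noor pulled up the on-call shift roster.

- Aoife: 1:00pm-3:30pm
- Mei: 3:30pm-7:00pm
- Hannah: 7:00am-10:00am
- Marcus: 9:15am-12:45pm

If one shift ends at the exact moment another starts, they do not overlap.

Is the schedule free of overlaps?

Check each pair: they overlap iff neither finishes before the other starts.
Sorted by start: Hannah, Marcus, Aoife, Mei.
Marcus starts before Hannah ends → Hannah and Marcus overlap.
That's a conflict, so the schedule is not conflict-free.

No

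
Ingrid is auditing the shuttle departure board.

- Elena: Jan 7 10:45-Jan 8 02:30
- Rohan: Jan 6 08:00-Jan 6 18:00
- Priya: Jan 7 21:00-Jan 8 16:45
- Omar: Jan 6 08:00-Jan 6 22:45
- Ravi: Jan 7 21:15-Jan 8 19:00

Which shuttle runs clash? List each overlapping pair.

Sorted by start: Rohan, Omar, Elena, Priya, Ravi.
Omar starts before Rohan ends → Rohan and Omar overlap.
Elena starts after Rohan ends — done with Rohan.
Elena starts after Omar ends — done with Omar.
Priya starts before Elena ends → Elena and Priya overlap.
Ravi starts before Elena ends → Elena and Ravi overlap.
Ravi starts before Priya ends → Priya and Ravi overlap.

Elena & Priya, Elena & Ravi, Omar & Rohan, Priya & Ravi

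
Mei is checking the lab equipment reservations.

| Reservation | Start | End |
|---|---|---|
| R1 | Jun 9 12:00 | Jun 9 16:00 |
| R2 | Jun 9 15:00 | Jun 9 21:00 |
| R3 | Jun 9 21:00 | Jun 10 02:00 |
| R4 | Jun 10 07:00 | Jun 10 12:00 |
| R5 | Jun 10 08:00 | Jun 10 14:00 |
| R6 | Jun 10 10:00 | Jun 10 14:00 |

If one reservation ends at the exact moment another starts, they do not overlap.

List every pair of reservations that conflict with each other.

Two intervals overlap when each starts before the other ends.
Sorted by start: R1, R2, R3, R4, R5, R6.
R2 starts before R1 ends → R1 and R2 overlap.
R3 starts after R1 ends; R1 is clear from here.
R3 starts exactly when R2 ends (back-to-back, no overlap); R2 is clear from here.
R4 starts after R3 ends; R3 is clear from here.
R5 starts before R4 ends → R4 and R5 overlap.
R6 starts before R4 ends → R4 and R6 overlap.
R6 starts before R5 ends → R5 and R6 overlap.

R1 & R2, R4 & R5, R4 & R6, R5 & R6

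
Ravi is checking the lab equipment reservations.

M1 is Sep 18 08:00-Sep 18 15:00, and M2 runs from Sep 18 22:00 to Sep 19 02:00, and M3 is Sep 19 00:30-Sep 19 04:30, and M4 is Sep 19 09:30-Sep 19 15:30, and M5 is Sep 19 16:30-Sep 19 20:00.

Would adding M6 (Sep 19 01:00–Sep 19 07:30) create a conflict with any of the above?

Yes — it overlaps M2, M3

M1: ends Sep 18 15:00 at or before M6 starts Sep 19 01:00 → clear.
M2: starts Sep 18 22:00 before M6 ends Sep 19 07:30, and ends Sep 19 02:00 after M6 starts Sep 19 01:00 → overlap.
M3: starts Sep 19 00:30 before M6 ends Sep 19 07:30, and ends Sep 19 04:30 after M6 starts Sep 19 01:00 → overlap.
M4: starts Sep 19 09:30 at or after M6 ends Sep 19 07:30 → clear.
M5: starts Sep 19 16:30 at or after M6 ends Sep 19 07:30 → clear.
M6 overlaps M2, M3.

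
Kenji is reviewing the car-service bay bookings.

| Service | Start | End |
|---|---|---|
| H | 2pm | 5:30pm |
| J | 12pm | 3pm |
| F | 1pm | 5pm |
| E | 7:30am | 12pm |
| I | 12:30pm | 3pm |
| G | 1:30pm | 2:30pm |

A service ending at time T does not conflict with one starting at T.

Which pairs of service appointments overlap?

F & G, F & H, F & I, F & J, G & H, G & I, G & J, H & I, H & J, I & J

Sorted by start: E, J, I, F, G, H.
J starts exactly when E ends (back-to-back, no overlap), so nothing later overlaps E either.
I starts before J ends → J and I overlap.
F starts before J ends → J and F overlap.
G starts before J ends → J and G overlap.
H starts before J ends → J and H overlap.
F starts before I ends → I and F overlap.
G starts before I ends → I and G overlap.
H starts before I ends → I and H overlap.
G starts before F ends → F and G overlap.
H starts before F ends → F and H overlap.
H starts before G ends → G and H overlap.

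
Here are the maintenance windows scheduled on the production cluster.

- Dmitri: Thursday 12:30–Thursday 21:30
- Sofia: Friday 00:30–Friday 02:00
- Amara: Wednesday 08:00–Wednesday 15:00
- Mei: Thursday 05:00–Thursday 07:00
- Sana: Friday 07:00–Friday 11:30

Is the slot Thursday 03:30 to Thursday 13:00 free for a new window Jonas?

No — it overlaps Dmitri, Mei

Amara: ends Wednesday 15:00 at or before Jonas starts Thursday 03:30 → clear.
Mei: starts Thursday 05:00 before Jonas ends Thursday 13:00, and ends Thursday 07:00 after Jonas starts Thursday 03:30 → overlap.
Dmitri: starts Thursday 12:30 before Jonas ends Thursday 13:00, and ends Thursday 21:30 after Jonas starts Thursday 03:30 → overlap.
Sofia: starts Friday 00:30 at or after Jonas ends Thursday 13:00 → clear.
Sana: starts Friday 07:00 at or after Jonas ends Thursday 13:00 → clear.
Jonas overlaps Mei, Dmitri.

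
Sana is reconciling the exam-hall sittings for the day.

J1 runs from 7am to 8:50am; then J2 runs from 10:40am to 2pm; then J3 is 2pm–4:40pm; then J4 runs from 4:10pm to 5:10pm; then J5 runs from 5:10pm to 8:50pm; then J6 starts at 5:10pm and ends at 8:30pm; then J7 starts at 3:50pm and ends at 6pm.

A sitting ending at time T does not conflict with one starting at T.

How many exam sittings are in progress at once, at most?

Walk through starts and ends in time order (an end at T is processed before a start at T):
7am start J1 → 1
8:50am end J1 → 0
10:40am start J2 → 1
2pm end J2 → 0
2pm start J3 → 1
3:50pm start J7 → 2
4:10pm start J4 → 3
4:40pm end J3 → 2
5:10pm end J4 → 1
5:10pm start J5 → 2
5:10pm start J6 → 3
6pm end J7 → 2
8:30pm end J6 → 1
8:50pm end J5 → 0
Peak is 3, at 4:10pm (J3, J4, J7).

3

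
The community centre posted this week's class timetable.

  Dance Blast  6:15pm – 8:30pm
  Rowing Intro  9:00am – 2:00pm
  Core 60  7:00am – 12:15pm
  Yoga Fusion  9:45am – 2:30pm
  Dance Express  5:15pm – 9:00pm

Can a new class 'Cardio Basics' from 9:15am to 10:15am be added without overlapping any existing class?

No — it overlaps Core 60, Rowing Intro, Yoga Fusion

Core 60: starts 7:00am before Cardio Basics ends 10:15am, and ends 12:15pm after Cardio Basics starts 9:15am → overlap.
Rowing Intro: starts 9:00am before Cardio Basics ends 10:15am, and ends 2:00pm after Cardio Basics starts 9:15am → overlap.
Yoga Fusion: starts 9:45am before Cardio Basics ends 10:15am, and ends 2:30pm after Cardio Basics starts 9:15am → overlap.
Dance Express: starts 5:15pm at or after Cardio Basics ends 10:15am → clear.
Dance Blast: starts 6:15pm at or after Cardio Basics ends 10:15am → clear.
Cardio Basics overlaps Yoga Fusion, Core 60, Rowing Intro.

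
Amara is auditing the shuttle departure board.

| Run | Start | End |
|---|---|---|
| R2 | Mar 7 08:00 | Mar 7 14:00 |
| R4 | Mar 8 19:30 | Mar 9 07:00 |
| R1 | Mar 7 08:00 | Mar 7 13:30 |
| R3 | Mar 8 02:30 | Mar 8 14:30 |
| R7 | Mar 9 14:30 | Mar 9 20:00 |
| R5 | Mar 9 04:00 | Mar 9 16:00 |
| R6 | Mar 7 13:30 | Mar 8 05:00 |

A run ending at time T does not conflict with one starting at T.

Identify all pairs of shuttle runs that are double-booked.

R1 & R2, R2 & R6, R3 & R6, R4 & R5, R5 & R7

Check each pair: they overlap iff neither finishes before the other starts.
Sorted by start: R1, R2, R6, R3, R4, R5, R7.
R2 starts before R1 ends → R1 and R2 overlap.
R6 starts exactly when R1 ends (back-to-back, no overlap); R1 is clear from here.
R6 starts before R2 ends → R2 and R6 overlap.
R3 starts after R2 ends; R2 is clear from here.
R3 starts before R6 ends → R6 and R3 overlap.
R4 starts after R6 ends; R6 is clear from here.
R4 starts after R3 ends; R3 is clear from here.
R5 starts before R4 ends → R4 and R5 overlap.
R7 starts after R4 ends.
R7 starts before R5 ends → R5 and R7 overlap.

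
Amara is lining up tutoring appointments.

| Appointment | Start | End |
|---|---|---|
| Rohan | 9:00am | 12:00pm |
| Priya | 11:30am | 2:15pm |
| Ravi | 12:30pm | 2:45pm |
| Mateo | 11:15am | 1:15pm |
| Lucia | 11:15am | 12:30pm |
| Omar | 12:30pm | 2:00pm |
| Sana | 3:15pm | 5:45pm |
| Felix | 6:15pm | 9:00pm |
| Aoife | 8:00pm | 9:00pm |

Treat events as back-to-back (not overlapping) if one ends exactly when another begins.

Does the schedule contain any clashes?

Sorted by start: Rohan, Mateo, Lucia, Priya, Ravi, Omar, Sana, Felix, Aoife.
Mateo starts before Rohan ends → Rohan and Mateo overlap.
That's a conflict, so the schedule is not conflict-free.

Yes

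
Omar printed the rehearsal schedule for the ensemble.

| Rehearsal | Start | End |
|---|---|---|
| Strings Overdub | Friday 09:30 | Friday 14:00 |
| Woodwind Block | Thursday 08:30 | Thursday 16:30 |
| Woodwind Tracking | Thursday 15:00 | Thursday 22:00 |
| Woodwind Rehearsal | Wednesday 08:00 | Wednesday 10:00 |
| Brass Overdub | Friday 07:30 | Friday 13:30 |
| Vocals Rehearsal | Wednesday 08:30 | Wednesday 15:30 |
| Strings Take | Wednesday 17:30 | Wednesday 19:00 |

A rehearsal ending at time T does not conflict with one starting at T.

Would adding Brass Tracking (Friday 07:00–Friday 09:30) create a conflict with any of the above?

Yes — it overlaps Brass Overdub

Woodwind Rehearsal: ends Wednesday 10:00 at or before Brass Tracking starts Friday 07:00 → clear.
Vocals Rehearsal: ends Wednesday 15:30 at or before Brass Tracking starts Friday 07:00 → clear.
Strings Take: ends Wednesday 19:00 at or before Brass Tracking starts Friday 07:00 → clear.
Woodwind Block: ends Thursday 16:30 at or before Brass Tracking starts Friday 07:00 → clear.
Woodwind Tracking: ends Thursday 22:00 at or before Brass Tracking starts Friday 07:00 → clear.
Brass Overdub: starts Friday 07:30 before Brass Tracking ends Friday 09:30, and ends Friday 13:30 after Brass Tracking starts Friday 07:00 → overlap.
Strings Overdub: starts Friday 09:30 at or after Brass Tracking ends Friday 09:30 → clear.
Brass Tracking overlaps Brass Overdub.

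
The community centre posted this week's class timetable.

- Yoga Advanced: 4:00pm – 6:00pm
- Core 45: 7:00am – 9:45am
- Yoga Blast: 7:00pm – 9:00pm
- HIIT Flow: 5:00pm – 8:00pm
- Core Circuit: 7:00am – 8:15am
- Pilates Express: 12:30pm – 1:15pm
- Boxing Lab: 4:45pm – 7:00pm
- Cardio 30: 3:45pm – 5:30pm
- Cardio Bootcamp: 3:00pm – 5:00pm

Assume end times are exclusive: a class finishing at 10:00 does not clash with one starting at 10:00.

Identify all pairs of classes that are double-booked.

Sorted by start: Core Circuit, Core 45, Pilates Express, Cardio Bootcamp, Cardio 30, Yoga Advanced, Boxing Lab, HIIT Flow, Yoga Blast.
Core 45 starts before Core Circuit ends → Core Circuit and Core 45 overlap.
Pilates Express starts after Core Circuit ends; Core Circuit is clear from here.
Pilates Express starts after Core 45 ends; Core 45 is clear from here.
Cardio Bootcamp starts after Pilates Express ends; Pilates Express is clear from here.
Cardio 30 starts before Cardio Bootcamp ends → Cardio Bootcamp and Cardio 30 overlap.
Yoga Advanced starts before Cardio Bootcamp ends → Cardio Bootcamp and Yoga Advanced overlap.
Boxing Lab starts before Cardio Bootcamp ends → Cardio Bootcamp and Boxing Lab overlap.
HIIT Flow starts exactly when Cardio Bootcamp ends (back-to-back, no overlap); Cardio Bootcamp is clear from here.
Yoga Advanced starts before Cardio 30 ends → Cardio 30 and Yoga Advanced overlap.
Boxing Lab starts before Cardio 30 ends → Cardio 30 and Boxing Lab overlap.
HIIT Flow starts before Cardio 30 ends → Cardio 30 and HIIT Flow overlap.
Yoga Blast starts after Cardio 30 ends.
Boxing Lab starts before Yoga Advanced ends → Yoga Advanced and Boxing Lab overlap.
HIIT Flow starts before Yoga Advanced ends → Yoga Advanced and HIIT Flow overlap.
Yoga Blast starts after Yoga Advanced ends.
HIIT Flow starts before Boxing Lab ends → Boxing Lab and HIIT Flow overlap.
Yoga Blast starts exactly when Boxing Lab ends (back-to-back, no overlap).
Yoga Blast starts before HIIT Flow ends → HIIT Flow and Yoga Blast overlap.

Boxing Lab & Cardio 30, Boxing Lab & Cardio Bootcamp, Boxing Lab & HIIT Flow, Boxing Lab & Yoga Advanced, Cardio 30 & Cardio Bootcamp, Cardio 30 & HIIT Flow, Cardio 30 & Yoga Advanced, Cardio Bootcamp & Yoga Advanced, Core 45 & Core Circuit, HIIT Flow & Yoga Advanced, HIIT Flow & Yoga Blast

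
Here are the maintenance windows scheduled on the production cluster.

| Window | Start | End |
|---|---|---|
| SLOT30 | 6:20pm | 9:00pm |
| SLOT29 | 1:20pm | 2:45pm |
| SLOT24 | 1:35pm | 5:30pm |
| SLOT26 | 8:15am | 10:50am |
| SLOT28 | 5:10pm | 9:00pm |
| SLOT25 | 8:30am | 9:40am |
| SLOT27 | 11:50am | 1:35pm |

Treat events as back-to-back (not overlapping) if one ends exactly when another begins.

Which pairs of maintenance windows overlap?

Check each pair: they overlap iff neither finishes before the other starts.
Sorted by start: SLOT26, SLOT25, SLOT27, SLOT29, SLOT24, SLOT28, SLOT30.
SLOT25 starts before SLOT26 ends → SLOT26 and SLOT25 overlap.
SLOT27 starts after SLOT26 ends; SLOT26 is clear from here.
SLOT27 starts after SLOT25 ends; SLOT25 is clear from here.
SLOT29 starts before SLOT27 ends → SLOT27 and SLOT29 overlap.
SLOT24 starts exactly when SLOT27 ends (back-to-back, no overlap); SLOT27 is clear from here.
SLOT24 starts before SLOT29 ends → SLOT29 and SLOT24 overlap.
SLOT28 starts after SLOT29 ends; SLOT29 is clear from here.
SLOT28 starts before SLOT24 ends → SLOT24 and SLOT28 overlap.
SLOT30 starts after SLOT24 ends.
SLOT30 starts before SLOT28 ends → SLOT28 and SLOT30 overlap.

SLOT24 & SLOT28, SLOT24 & SLOT29, SLOT25 & SLOT26, SLOT27 & SLOT29, SLOT28 & SLOT30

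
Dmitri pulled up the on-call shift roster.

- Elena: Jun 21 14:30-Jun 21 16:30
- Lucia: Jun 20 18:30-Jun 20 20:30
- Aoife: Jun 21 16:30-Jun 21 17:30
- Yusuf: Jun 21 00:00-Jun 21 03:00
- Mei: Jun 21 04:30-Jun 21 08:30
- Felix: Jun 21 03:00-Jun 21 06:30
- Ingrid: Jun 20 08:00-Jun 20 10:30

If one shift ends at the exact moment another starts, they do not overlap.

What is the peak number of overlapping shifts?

Sweep the timeline, counting +1 at each start and −1 at each end (ends before starts at a tie):
Jun 20 08:00 start Ingrid → 1
Jun 20 10:30 end Ingrid → 0
Jun 20 18:30 start Lucia → 1
Jun 20 20:30 end Lucia → 0
Jun 21 00:00 start Yusuf → 1
Jun 21 03:00 end Yusuf → 0
Jun 21 03:00 start Felix → 1
Jun 21 04:30 start Mei → 2
Jun 21 06:30 end Felix → 1
Jun 21 08:30 end Mei → 0
Jun 21 14:30 start Elena → 1
Jun 21 16:30 end Elena → 0
Jun 21 16:30 start Aoife → 1
Jun 21 17:30 end Aoife → 0
Peak is 2, at Jun 21 04:30 (Felix, Mei).

2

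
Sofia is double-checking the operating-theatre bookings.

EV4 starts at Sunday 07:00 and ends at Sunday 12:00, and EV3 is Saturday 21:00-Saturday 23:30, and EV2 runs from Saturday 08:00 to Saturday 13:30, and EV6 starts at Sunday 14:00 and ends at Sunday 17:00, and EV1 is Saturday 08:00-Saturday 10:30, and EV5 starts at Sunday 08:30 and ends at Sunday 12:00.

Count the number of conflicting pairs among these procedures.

2

Sorted by start: EV1, EV2, EV3, EV4, EV5, EV6.
EV2 starts before EV1 ends → EV1 and EV2 overlap.
EV3 starts after EV1 ends; EV1 is clear from here.
EV3 starts after EV2 ends; EV2 is clear from here.
EV4 starts after EV3 ends; EV3 is clear from here.
EV5 starts before EV4 ends → EV4 and EV5 overlap.
EV6 starts after EV4 ends.
EV6 starts after EV5 ends.
Overlapping pairs: EV1 & EV2, EV4 & EV5 — 2 in total.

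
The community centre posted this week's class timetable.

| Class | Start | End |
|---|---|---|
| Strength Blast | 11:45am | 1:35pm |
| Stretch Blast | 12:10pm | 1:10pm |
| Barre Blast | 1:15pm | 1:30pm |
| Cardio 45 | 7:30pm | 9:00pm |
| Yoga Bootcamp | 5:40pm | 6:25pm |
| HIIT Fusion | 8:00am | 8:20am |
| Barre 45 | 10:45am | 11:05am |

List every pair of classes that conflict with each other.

Barre Blast & Strength Blast, Strength Blast & Stretch Blast

Two intervals overlap when each starts before the other ends.
Sorted by start: HIIT Fusion, Barre 45, Strength Blast, Stretch Blast, Barre Blast, Yoga Bootcamp, Cardio 45.
Barre 45 starts after HIIT Fusion ends — done with HIIT Fusion.
Strength Blast starts after Barre 45 ends — done with Barre 45.
Stretch Blast starts before Strength Blast ends → Strength Blast and Stretch Blast overlap.
Barre Blast starts before Strength Blast ends → Strength Blast and Barre Blast overlap.
Yoga Bootcamp starts after Strength Blast ends — done with Strength Blast.
Barre Blast starts after Stretch Blast ends — done with Stretch Blast.
Yoga Bootcamp starts after Barre Blast ends — done with Barre Blast.
Cardio 45 starts after Yoga Bootcamp ends.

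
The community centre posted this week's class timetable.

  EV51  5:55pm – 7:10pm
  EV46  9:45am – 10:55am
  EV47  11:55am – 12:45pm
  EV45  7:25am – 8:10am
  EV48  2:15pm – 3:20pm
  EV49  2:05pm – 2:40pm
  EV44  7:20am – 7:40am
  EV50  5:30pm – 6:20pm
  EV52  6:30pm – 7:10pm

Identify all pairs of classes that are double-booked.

Check each pair: they overlap iff neither finishes before the other starts.
Sorted by start: EV44, EV45, EV46, EV47, EV49, EV48, EV50, EV51, EV52.
EV45 starts before EV44 ends → EV44 and EV45 overlap.
EV46 starts after EV44 ends, so nothing later overlaps EV44 either.
EV46 starts after EV45 ends, so nothing later overlaps EV45 either.
EV47 starts after EV46 ends, so nothing later overlaps EV46 either.
EV49 starts after EV47 ends, so nothing later overlaps EV47 either.
EV48 starts before EV49 ends → EV49 and EV48 overlap.
EV50 starts after EV49 ends, so nothing later overlaps EV49 either.
EV50 starts after EV48 ends, so nothing later overlaps EV48 either.
EV51 starts before EV50 ends → EV50 and EV51 overlap.
EV52 starts after EV50 ends.
EV52 starts before EV51 ends → EV51 and EV52 overlap.

EV44 & EV45, EV48 & EV49, EV50 & EV51, EV51 & EV52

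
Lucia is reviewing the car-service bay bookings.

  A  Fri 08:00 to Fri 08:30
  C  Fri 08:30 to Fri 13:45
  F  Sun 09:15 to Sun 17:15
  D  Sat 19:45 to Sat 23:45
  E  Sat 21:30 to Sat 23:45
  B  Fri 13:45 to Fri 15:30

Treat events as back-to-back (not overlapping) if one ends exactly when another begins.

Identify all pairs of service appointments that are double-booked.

D & E

Check each pair: they overlap iff neither finishes before the other starts.
Sorted by start: A, C, B, D, E, F.
C starts exactly when A ends (back-to-back, no overlap); A is clear from here.
B starts exactly when C ends (back-to-back, no overlap); C is clear from here.
D starts after B ends; B is clear from here.
E starts before D ends → D and E overlap.
F starts after D ends.
F starts after E ends.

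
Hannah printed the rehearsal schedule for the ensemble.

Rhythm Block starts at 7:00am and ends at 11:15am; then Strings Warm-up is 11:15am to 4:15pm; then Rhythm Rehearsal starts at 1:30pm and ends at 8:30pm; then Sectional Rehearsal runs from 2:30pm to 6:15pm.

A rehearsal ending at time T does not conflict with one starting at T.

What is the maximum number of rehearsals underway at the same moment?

Walk through starts and ends in time order (an end at T is processed before a start at T):
7:00am start Rhythm Block → 1
11:15am end Rhythm Block → 0
11:15am start Strings Warm-up → 1
1:30pm start Rhythm Rehearsal → 2
2:30pm start Sectional Rehearsal → 3
4:15pm end Strings Warm-up → 2
6:15pm end Sectional Rehearsal → 1
8:30pm end Rhythm Rehearsal → 0
Peak is 3, at 2:30pm (Rhythm Rehearsal, Sectional Rehearsal, Strings Warm-up).

3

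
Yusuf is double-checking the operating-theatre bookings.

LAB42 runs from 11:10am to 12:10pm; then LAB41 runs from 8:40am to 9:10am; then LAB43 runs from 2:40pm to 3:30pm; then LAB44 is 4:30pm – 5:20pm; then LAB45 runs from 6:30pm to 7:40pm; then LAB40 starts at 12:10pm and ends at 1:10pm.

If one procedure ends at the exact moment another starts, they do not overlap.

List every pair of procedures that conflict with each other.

no conflicts

Sorted by start: LAB41, LAB42, LAB40, LAB43, LAB44, LAB45.
LAB42 starts after LAB41 ends, so LAB41 has no further overlaps.
LAB40 starts exactly when LAB42 ends (back-to-back, no overlap), so LAB42 has no further overlaps.
LAB43 starts after LAB40 ends, so LAB40 has no further overlaps.
LAB44 starts after LAB43 ends, so LAB43 has no further overlaps.
LAB45 starts after LAB44 ends.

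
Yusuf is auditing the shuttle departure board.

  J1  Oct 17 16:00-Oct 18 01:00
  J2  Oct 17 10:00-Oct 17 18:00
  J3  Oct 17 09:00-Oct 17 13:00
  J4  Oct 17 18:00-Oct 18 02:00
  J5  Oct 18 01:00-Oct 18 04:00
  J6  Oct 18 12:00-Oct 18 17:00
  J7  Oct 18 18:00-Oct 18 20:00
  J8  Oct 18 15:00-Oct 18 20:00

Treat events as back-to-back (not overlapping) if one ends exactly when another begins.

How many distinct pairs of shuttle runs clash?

Sorted by start: J3, J2, J1, J4, J5, J6, J8, J7.
J2 starts before J3 ends → J3 and J2 overlap.
J1 starts after J3 ends, so J3 has no further overlaps.
J1 starts before J2 ends → J2 and J1 overlap.
J4 starts exactly when J2 ends (back-to-back, no overlap), so J2 has no further overlaps.
J4 starts before J1 ends → J1 and J4 overlap.
J5 starts exactly when J1 ends (back-to-back, no overlap), so J1 has no further overlaps.
J5 starts before J4 ends → J4 and J5 overlap.
J6 starts after J4 ends, so J4 has no further overlaps.
J6 starts after J5 ends, so J5 has no further overlaps.
J8 starts before J6 ends → J6 and J8 overlap.
J7 starts after J6 ends.
J7 starts before J8 ends → J8 and J7 overlap.
Overlapping pairs: J1 & J2, J1 & J4, J2 & J3, J4 & J5, J6 & J8, J7 & J8 — 6 in total.

6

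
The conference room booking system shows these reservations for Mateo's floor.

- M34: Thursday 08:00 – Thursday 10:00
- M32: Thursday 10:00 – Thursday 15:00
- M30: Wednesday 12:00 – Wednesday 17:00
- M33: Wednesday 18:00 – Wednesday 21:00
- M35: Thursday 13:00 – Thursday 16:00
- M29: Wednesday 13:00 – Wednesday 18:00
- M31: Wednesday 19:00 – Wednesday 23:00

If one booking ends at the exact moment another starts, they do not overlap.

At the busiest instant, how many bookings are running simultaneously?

Sweep the timeline, counting +1 at each start and −1 at each end (ends before starts at a tie):
Wednesday 12:00 start M30 → 1
Wednesday 13:00 start M29 → 2
Wednesday 17:00 end M30 → 1
Wednesday 18:00 end M29 → 0
Wednesday 18:00 start M33 → 1
Wednesday 19:00 start M31 → 2
Wednesday 21:00 end M33 → 1
Wednesday 23:00 end M31 → 0
Thursday 08:00 start M34 → 1
Thursday 10:00 end M34 → 0
Thursday 10:00 start M32 → 1
Thursday 13:00 start M35 → 2
Thursday 15:00 end M32 → 1
Thursday 16:00 end M35 → 0
Peak is 2, at Wednesday 13:00 (M29, M30).

2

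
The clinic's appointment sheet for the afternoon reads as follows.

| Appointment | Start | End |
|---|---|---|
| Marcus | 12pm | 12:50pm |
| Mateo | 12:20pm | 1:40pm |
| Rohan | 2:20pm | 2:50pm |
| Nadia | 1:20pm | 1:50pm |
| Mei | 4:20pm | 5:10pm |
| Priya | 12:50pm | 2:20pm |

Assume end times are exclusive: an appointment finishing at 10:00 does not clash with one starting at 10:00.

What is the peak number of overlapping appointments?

Walk through starts and ends in time order (an end at T is processed before a start at T):
12pm start Marcus → 1
12:20pm start Mateo → 2
12:50pm end Marcus → 1
12:50pm start Priya → 2
1:20pm start Nadia → 3
1:40pm end Mateo → 2
1:50pm end Nadia → 1
2:20pm end Priya → 0
2:20pm start Rohan → 1
2:50pm end Rohan → 0
4:20pm start Mei → 1
5:10pm end Mei → 0
Peak is 3, at 1:20pm (Mateo, Nadia, Priya).

3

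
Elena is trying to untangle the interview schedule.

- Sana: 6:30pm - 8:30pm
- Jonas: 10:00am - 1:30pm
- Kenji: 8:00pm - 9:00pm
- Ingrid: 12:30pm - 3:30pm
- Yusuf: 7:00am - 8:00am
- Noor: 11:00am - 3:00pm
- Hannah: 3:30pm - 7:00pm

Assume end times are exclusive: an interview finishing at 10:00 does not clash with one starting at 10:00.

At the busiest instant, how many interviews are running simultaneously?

3

Walk through starts and ends in time order (an end at T is processed before a start at T):
7:00am start Yusuf → 1
8:00am end Yusuf → 0
10:00am start Jonas → 1
11:00am start Noor → 2
12:30pm start Ingrid → 3
1:30pm end Jonas → 2
3:00pm end Noor → 1
3:30pm end Ingrid → 0
3:30pm start Hannah → 1
6:30pm start Sana → 2
7:00pm end Hannah → 1
8:00pm start Kenji → 2
8:30pm end Sana → 1
9:00pm end Kenji → 0
Peak is 3, at 12:30pm (Ingrid, Jonas, Noor).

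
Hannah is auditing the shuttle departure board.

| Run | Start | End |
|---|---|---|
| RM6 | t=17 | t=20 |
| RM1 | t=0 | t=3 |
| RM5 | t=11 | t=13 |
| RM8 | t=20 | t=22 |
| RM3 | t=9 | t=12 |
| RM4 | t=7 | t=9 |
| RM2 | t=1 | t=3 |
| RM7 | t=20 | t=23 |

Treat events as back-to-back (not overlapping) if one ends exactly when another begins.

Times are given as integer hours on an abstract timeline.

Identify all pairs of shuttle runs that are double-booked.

RM1 & RM2, RM3 & RM5, RM7 & RM8

Sorted by start: RM1, RM2, RM4, RM3, RM5, RM6, RM7, RM8.
RM2 starts before RM1 ends → RM1 and RM2 overlap.
RM4 starts after RM1 ends, so RM1 has no further overlaps.
RM4 starts after RM2 ends, so RM2 has no further overlaps.
RM3 starts exactly when RM4 ends (back-to-back, no overlap), so RM4 has no further overlaps.
RM5 starts before RM3 ends → RM3 and RM5 overlap.
RM6 starts after RM3 ends, so RM3 has no further overlaps.
RM6 starts after RM5 ends, so RM5 has no further overlaps.
RM7 starts exactly when RM6 ends (back-to-back, no overlap), so RM6 has no further overlaps.
RM8 starts before RM7 ends → RM7 and RM8 overlap.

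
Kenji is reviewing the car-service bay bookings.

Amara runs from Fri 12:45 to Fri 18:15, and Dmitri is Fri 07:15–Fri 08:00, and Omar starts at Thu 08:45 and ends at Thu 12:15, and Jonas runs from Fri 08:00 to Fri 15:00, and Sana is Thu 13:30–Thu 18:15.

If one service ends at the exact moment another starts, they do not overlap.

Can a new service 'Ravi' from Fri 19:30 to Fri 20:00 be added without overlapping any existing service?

Yes — the slot is free

Omar: ends Thu 12:15 at or before Ravi starts Fri 19:30 → clear.
Sana: ends Thu 18:15 at or before Ravi starts Fri 19:30 → clear.
Dmitri: ends Fri 08:00 at or before Ravi starts Fri 19:30 → clear.
Jonas: ends Fri 15:00 at or before Ravi starts Fri 19:30 → clear.
Amara: ends Fri 18:15 at or before Ravi starts Fri 19:30 → clear.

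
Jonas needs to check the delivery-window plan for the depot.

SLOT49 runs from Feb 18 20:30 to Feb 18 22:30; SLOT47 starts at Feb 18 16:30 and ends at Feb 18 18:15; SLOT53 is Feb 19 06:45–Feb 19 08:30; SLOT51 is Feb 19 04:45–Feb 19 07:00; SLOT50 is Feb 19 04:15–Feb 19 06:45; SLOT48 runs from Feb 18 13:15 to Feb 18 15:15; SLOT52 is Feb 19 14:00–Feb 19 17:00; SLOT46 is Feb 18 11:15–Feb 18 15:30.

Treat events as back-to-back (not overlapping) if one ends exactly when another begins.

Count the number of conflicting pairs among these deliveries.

Sorted by start: SLOT46, SLOT48, SLOT47, SLOT49, SLOT50, SLOT51, SLOT53, SLOT52.
SLOT48 starts before SLOT46 ends → SLOT46 and SLOT48 overlap.
SLOT47 starts after SLOT46 ends; SLOT46 is clear from here.
SLOT47 starts after SLOT48 ends; SLOT48 is clear from here.
SLOT49 starts after SLOT47 ends; SLOT47 is clear from here.
SLOT50 starts after SLOT49 ends; SLOT49 is clear from here.
SLOT51 starts before SLOT50 ends → SLOT50 and SLOT51 overlap.
SLOT53 starts exactly when SLOT50 ends (back-to-back, no overlap); SLOT50 is clear from here.
SLOT53 starts before SLOT51 ends → SLOT51 and SLOT53 overlap.
SLOT52 starts after SLOT51 ends.
SLOT52 starts after SLOT53 ends.
Overlapping pairs: SLOT46 & SLOT48, SLOT50 & SLOT51, SLOT51 & SLOT53 — 3 in total.

3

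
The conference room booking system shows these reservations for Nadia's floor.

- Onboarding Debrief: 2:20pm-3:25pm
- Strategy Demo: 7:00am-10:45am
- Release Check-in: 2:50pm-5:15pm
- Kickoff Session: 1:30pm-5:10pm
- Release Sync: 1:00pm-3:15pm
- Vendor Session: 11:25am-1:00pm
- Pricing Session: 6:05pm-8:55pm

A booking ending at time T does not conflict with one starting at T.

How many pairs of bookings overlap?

6

Check each pair: they overlap iff neither finishes before the other starts.
Sorted by start: Strategy Demo, Vendor Session, Release Sync, Kickoff Session, Onboarding Debrief, Release Check-in, Pricing Session.
Vendor Session starts after Strategy Demo ends, so Strategy Demo has no further overlaps.
Release Sync starts exactly when Vendor Session ends (back-to-back, no overlap), so Vendor Session has no further overlaps.
Kickoff Session starts before Release Sync ends → Release Sync and Kickoff Session overlap.
Onboarding Debrief starts before Release Sync ends → Release Sync and Onboarding Debrief overlap.
Release Check-in starts before Release Sync ends → Release Sync and Release Check-in overlap.
Pricing Session starts after Release Sync ends.
Onboarding Debrief starts before Kickoff Session ends → Kickoff Session and Onboarding Debrief overlap.
Release Check-in starts before Kickoff Session ends → Kickoff Session and Release Check-in overlap.
Pricing Session starts after Kickoff Session ends.
Release Check-in starts before Onboarding Debrief ends → Onboarding Debrief and Release Check-in overlap.
Pricing Session starts after Onboarding Debrief ends.
Pricing Session starts after Release Check-in ends.
Overlapping pairs: Kickoff Session & Onboarding Debrief, Kickoff Session & Release Check-in, Kickoff Session & Release Sync, Onboarding Debrief & Release Check-in, Onboarding Debrief & Release Sync, Release Check-in & Release Sync — 6 in total.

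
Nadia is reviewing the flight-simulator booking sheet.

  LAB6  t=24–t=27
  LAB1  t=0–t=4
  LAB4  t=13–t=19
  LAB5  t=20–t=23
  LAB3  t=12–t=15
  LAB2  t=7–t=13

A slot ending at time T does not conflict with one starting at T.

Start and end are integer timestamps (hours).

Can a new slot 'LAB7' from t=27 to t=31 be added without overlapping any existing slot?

LAB1: ends t=4 at or before LAB7 starts t=27 → clear.
LAB2: ends t=13 at or before LAB7 starts t=27 → clear.
LAB3: ends t=15 at or before LAB7 starts t=27 → clear.
LAB4: ends t=19 at or before LAB7 starts t=27 → clear.
LAB5: ends t=23 at or before LAB7 starts t=27 → clear.
LAB6: ends t=27 at or before LAB7 starts t=27 → clear.

Yes — the slot is free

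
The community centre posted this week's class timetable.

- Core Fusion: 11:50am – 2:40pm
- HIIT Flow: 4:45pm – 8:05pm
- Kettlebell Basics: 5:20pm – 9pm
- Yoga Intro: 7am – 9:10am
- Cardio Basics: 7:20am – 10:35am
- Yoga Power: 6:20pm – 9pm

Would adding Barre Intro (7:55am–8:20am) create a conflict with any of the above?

Yoga Intro: starts 7am before Barre Intro ends 8:20am, and ends 9:10am after Barre Intro starts 7:55am → overlap.
Cardio Basics: starts 7:20am before Barre Intro ends 8:20am, and ends 10:35am after Barre Intro starts 7:55am → overlap.
Core Fusion: starts 11:50am at or after Barre Intro ends 8:20am → clear.
HIIT Flow: starts 4:45pm at or after Barre Intro ends 8:20am → clear.
Kettlebell Basics: starts 5:20pm at or after Barre Intro ends 8:20am → clear.
Yoga Power: starts 6:20pm at or after Barre Intro ends 8:20am → clear.
Barre Intro overlaps Yoga Intro, Cardio Basics.

Yes — it overlaps Cardio Basics, Yoga Intro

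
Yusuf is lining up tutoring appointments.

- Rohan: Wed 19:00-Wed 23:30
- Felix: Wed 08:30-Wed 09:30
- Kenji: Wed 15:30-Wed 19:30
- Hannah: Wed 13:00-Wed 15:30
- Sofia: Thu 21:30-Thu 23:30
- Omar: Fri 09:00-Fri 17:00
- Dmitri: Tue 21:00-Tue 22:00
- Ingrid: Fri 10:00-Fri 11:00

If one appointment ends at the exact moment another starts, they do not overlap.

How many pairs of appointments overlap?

2

Sorted by start: Dmitri, Felix, Hannah, Kenji, Rohan, Sofia, Omar, Ingrid.
Felix starts after Dmitri ends; Dmitri is clear from here.
Hannah starts after Felix ends; Felix is clear from here.
Kenji starts exactly when Hannah ends (back-to-back, no overlap); Hannah is clear from here.
Rohan starts before Kenji ends → Kenji and Rohan overlap.
Sofia starts after Kenji ends; Kenji is clear from here.
Sofia starts after Rohan ends; Rohan is clear from here.
Omar starts after Sofia ends; Sofia is clear from here.
Ingrid starts before Omar ends → Omar and Ingrid overlap.
Overlapping pairs: Ingrid & Omar, Kenji & Rohan — 2 in total.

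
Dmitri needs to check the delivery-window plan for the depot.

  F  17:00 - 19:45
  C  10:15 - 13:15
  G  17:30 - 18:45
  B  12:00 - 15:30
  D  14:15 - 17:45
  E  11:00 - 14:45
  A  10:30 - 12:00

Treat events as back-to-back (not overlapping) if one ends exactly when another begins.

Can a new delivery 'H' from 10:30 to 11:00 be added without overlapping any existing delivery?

No — it overlaps A, C

C: starts 10:15 before H ends 11:00, and ends 13:15 after H starts 10:30 → overlap.
A: starts 10:30 before H ends 11:00, and ends 12:00 after H starts 10:30 → overlap.
E: starts 11:00 at or after H ends 11:00 → clear.
B: starts 12:00 at or after H ends 11:00 → clear.
D: starts 14:15 at or after H ends 11:00 → clear.
F: starts 17:00 at or after H ends 11:00 → clear.
G: starts 17:30 at or after H ends 11:00 → clear.
H overlaps A, C.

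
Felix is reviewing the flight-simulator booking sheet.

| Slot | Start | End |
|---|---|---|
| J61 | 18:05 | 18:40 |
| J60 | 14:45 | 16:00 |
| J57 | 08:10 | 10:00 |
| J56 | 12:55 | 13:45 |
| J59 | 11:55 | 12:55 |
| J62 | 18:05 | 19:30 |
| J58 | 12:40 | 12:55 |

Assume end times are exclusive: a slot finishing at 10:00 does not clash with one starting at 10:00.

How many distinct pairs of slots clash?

Sorted by start: J57, J59, J58, J56, J60, J61, J62.
J59 starts after J57 ends; J57 is clear from here.
J58 starts before J59 ends → J59 and J58 overlap.
J56 starts exactly when J59 ends (back-to-back, no overlap); J59 is clear from here.
J56 starts exactly when J58 ends (back-to-back, no overlap); J58 is clear from here.
J60 starts after J56 ends; J56 is clear from here.
J61 starts after J60 ends; J60 is clear from here.
J62 starts before J61 ends → J61 and J62 overlap.
Overlapping pairs: J58 & J59, J61 & J62 — 2 in total.

2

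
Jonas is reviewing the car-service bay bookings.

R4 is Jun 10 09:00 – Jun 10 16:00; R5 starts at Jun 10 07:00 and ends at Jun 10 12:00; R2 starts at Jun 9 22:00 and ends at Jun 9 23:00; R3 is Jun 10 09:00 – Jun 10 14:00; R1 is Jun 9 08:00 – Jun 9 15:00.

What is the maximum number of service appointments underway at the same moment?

3

Sweep the timeline, counting +1 at each start and −1 at each end (ends before starts at a tie):
Jun 9 08:00 start R1 → 1
Jun 9 15:00 end R1 → 0
Jun 9 22:00 start R2 → 1
Jun 9 23:00 end R2 → 0
Jun 10 07:00 start R5 → 1
Jun 10 09:00 start R3 → 2
Jun 10 09:00 start R4 → 3
Jun 10 12:00 end R5 → 2
Jun 10 14:00 end R3 → 1
Jun 10 16:00 end R4 → 0
Peak is 3, at Jun 10 09:00 (R3, R4, R5).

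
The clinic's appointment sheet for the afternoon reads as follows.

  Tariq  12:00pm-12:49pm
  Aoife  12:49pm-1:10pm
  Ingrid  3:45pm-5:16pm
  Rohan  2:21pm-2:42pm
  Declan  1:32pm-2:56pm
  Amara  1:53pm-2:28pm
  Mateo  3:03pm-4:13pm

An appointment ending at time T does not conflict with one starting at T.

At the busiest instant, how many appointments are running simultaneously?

3

Sweep the timeline, counting +1 at each start and −1 at each end (ends before starts at a tie):
12:00pm start Tariq → 1
12:49pm end Tariq → 0
12:49pm start Aoife → 1
1:10pm end Aoife → 0
1:32pm start Declan → 1
1:53pm start Amara → 2
2:21pm start Rohan → 3
2:28pm end Amara → 2
2:42pm end Rohan → 1
2:56pm end Declan → 0
3:03pm start Mateo → 1
3:45pm start Ingrid → 2
4:13pm end Mateo → 1
5:16pm end Ingrid → 0
Peak is 3, at 2:21pm (Amara, Declan, Rohan).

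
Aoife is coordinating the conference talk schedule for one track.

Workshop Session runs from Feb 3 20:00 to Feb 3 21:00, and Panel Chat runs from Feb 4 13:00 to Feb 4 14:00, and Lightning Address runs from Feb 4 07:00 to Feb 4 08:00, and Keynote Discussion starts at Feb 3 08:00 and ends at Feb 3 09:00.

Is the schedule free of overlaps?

Yes

Two intervals overlap when each starts before the other ends.
Sorted by start: Keynote Discussion, Workshop Session, Lightning Address, Panel Chat.
Workshop Session starts after Keynote Discussion ends — done with Keynote Discussion.
Lightning Address starts after Workshop Session ends — done with Workshop Session.
Panel Chat starts after Lightning Address ends.
Every pair is clear; the schedule has no overlaps.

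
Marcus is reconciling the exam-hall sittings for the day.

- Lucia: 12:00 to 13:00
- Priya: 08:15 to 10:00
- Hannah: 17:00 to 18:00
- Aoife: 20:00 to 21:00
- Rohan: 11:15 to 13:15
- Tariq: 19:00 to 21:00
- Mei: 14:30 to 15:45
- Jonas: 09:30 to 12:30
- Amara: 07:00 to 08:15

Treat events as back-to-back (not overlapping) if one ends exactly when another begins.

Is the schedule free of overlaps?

No

Sorted by start: Amara, Priya, Jonas, Rohan, Lucia, Mei, Hannah, Tariq, Aoife.
Priya starts exactly when Amara ends (back-to-back, no overlap), so Amara has no further overlaps.
Jonas starts before Priya ends → Priya and Jonas overlap.
That's a conflict, so the schedule is not conflict-free.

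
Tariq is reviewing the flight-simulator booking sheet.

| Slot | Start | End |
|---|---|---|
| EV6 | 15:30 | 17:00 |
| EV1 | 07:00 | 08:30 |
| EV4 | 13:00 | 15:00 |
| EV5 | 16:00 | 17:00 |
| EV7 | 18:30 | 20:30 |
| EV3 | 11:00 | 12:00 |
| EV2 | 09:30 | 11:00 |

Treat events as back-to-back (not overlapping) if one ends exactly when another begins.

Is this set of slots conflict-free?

Sorted by start: EV1, EV2, EV3, EV4, EV6, EV5, EV7.
EV2 starts after EV1 ends, so EV1 has no further overlaps.
EV3 starts exactly when EV2 ends (back-to-back, no overlap), so EV2 has no further overlaps.
EV4 starts after EV3 ends, so EV3 has no further overlaps.
EV6 starts after EV4 ends, so EV4 has no further overlaps.
EV5 starts before EV6 ends → EV6 and EV5 overlap.
That's a conflict, so the schedule is not conflict-free.

No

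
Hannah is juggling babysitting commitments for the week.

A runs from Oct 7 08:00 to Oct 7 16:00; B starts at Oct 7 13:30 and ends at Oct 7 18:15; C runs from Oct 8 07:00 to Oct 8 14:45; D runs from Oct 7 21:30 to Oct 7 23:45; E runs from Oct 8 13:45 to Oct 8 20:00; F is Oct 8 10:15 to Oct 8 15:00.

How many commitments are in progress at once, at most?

Sweep the timeline, counting +1 at each start and −1 at each end (ends before starts at a tie):
Oct 7 08:00 start A → 1
Oct 7 13:30 start B → 2
Oct 7 16:00 end A → 1
Oct 7 18:15 end B → 0
Oct 7 21:30 start D → 1
Oct 7 23:45 end D → 0
Oct 8 07:00 start C → 1
Oct 8 10:15 start F → 2
Oct 8 13:45 start E → 3
Oct 8 14:45 end C → 2
Oct 8 15:00 end F → 1
Oct 8 20:00 end E → 0
Peak is 3, at Oct 8 13:45 (C, E, F).

3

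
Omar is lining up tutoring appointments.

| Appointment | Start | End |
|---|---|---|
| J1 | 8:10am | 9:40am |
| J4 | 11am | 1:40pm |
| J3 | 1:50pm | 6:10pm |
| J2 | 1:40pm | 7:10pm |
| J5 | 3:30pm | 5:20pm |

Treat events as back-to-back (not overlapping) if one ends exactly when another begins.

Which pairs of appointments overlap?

J2 & J3, J2 & J5, J3 & J5

Sorted by start: J1, J4, J2, J3, J5.
J4 starts after J1 ends; J1 is clear from here.
J2 starts exactly when J4 ends (back-to-back, no overlap); J4 is clear from here.
J3 starts before J2 ends → J2 and J3 overlap.
J5 starts before J2 ends → J2 and J5 overlap.
J5 starts before J3 ends → J3 and J5 overlap.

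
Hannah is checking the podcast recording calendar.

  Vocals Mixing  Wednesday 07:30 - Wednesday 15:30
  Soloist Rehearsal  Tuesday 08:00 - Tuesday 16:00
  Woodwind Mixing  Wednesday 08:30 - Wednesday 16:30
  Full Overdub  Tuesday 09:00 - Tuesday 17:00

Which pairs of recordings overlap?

Full Overdub & Soloist Rehearsal, Vocals Mixing & Woodwind Mixing

Sorted by start: Soloist Rehearsal, Full Overdub, Vocals Mixing, Woodwind Mixing.
Full Overdub starts before Soloist Rehearsal ends → Soloist Rehearsal and Full Overdub overlap.
Vocals Mixing starts after Soloist Rehearsal ends, so nothing later overlaps Soloist Rehearsal either.
Vocals Mixing starts after Full Overdub ends, so nothing later overlaps Full Overdub either.
Woodwind Mixing starts before Vocals Mixing ends → Vocals Mixing and Woodwind Mixing overlap.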